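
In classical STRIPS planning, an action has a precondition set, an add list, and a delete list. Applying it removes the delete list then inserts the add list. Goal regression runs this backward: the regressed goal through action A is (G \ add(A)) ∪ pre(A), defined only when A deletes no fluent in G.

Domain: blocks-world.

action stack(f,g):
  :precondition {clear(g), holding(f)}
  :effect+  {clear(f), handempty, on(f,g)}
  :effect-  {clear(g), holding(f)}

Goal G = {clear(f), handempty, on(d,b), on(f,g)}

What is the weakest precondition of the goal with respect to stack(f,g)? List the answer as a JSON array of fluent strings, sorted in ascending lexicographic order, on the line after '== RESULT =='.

Regress:
  G ∩ del = {}  (empty — regression defined)
  G \ add = {clear(f), handempty, on(d,b), on(f,g)} \ {clear(f), handempty, on(f,g)} = {on(d,b)}
  ∪ pre   = {on(d,b)} ∪ {clear(g), holding(f)}
          = {clear(g), holding(f), on(d,b)}

== RESULT ==
["clear(g)", "holding(f)", "on(d,b)"]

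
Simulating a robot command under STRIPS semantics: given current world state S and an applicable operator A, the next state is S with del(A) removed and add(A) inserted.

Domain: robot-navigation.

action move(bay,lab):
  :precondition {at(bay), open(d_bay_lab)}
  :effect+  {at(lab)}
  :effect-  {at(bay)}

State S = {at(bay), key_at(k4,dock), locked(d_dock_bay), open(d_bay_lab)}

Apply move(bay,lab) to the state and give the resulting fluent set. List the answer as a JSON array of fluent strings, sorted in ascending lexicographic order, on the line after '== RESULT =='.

Compute (S \ del) ∪ add:
  pre ⊆ S: {at(bay), open(d_bay_lab)} ⊆ S  — applicable
  S \ del = {key_at(k4,dock), locked(d_dock_bay), open(d_bay_lab)}
  ∪ add   = {at(lab), key_at(k4,dock), locked(d_dock_bay), open(d_bay_lab)}

== RESULT ==
["at(lab)", "key_at(k4,dock)", "locked(d_dock_bay)", "open(d_bay_lab)"]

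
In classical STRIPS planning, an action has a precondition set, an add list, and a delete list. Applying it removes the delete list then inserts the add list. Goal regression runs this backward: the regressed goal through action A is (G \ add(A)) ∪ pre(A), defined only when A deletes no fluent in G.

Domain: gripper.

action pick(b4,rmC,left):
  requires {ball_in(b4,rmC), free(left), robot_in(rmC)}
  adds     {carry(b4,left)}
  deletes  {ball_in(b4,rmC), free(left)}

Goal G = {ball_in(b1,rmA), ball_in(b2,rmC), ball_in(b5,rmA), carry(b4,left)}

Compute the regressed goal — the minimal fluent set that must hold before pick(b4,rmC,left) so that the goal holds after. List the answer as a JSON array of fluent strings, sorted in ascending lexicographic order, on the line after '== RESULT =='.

Compute (G \ add) ∪ pre:
  G ∩ del = {}  (empty — regression defined)
  G \ add = {ball_in(b1,rmA), ball_in(b2,rmC), ball_in(b5,rmA), carry(b4,left)} \ {carry(b4,left)} = {ball_in(b1,rmA), ball_in(b2,rmC), ball_in(b5,rmA)}
  ∪ pre   = {ball_in(b1,rmA), ball_in(b2,rmC), ball_in(b5,rmA)} ∪ {ball_in(b4,rmC), free(left), robot_in(rmC)}
          = {ball_in(b1,rmA), ball_in(b2,rmC), ball_in(b4,rmC), ball_in(b5,rmA), free(left), robot_in(rmC)}

== RESULT ==
["ball_in(b1,rmA)", "ball_in(b2,rmC)", "ball_in(b4,rmC)", "ball_in(b5,rmA)", "free(left)", "robot_in(rmC)"]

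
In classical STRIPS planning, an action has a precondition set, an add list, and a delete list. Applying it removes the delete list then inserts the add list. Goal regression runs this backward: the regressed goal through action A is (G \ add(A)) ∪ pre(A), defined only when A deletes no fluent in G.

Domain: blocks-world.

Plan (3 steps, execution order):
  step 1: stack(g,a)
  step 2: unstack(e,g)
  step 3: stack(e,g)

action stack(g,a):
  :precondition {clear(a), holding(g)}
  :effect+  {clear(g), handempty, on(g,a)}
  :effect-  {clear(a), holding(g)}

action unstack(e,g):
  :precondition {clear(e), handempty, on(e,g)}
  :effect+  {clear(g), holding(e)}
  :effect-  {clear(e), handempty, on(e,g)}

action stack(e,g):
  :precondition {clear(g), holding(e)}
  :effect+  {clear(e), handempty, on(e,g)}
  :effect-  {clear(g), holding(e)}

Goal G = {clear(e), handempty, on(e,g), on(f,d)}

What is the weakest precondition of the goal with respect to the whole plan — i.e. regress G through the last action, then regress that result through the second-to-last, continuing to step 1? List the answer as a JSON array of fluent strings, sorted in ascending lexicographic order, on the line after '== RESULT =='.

Work backward from the goal:
  through step 3 (stack(e,g)): drop {clear(e), handempty, on(e,g)}, keep {on(f,d)}, require {clear(g), holding(e)}
    → {clear(g), holding(e), on(f,d)}
  through step 2 (unstack(e,g)): drop {clear(g), holding(e)}, keep {on(f,d)}, require {clear(e), handempty, on(e,g)}
    → {clear(e), handempty, on(e,g), on(f,d)}
  through step 1 (stack(g,a)): drop {handempty}, keep {clear(e), on(e,g), on(f,d)}, require {clear(a), holding(g)}
    → {clear(a), clear(e), holding(g), on(e,g), on(f,d)}

== RESULT ==
["clear(a)", "clear(e)", "holding(g)", "on(e,g)", "on(f,d)"]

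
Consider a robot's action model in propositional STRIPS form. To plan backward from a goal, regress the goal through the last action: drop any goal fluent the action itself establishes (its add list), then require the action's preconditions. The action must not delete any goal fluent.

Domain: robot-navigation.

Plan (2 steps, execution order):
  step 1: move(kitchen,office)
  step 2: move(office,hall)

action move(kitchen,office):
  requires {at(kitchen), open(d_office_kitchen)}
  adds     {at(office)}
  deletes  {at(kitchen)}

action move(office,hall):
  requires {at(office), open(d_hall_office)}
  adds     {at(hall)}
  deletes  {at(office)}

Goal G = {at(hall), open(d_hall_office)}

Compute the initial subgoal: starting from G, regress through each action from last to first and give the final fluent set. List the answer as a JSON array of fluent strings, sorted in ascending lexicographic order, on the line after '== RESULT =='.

Regress step by step:
  through step 2 (move(office,hall)): drop {at(hall)}, keep {open(d_hall_office)}, require {at(office), open(d_hall_office)}
    → {at(office), open(d_hall_office)}
  through step 1 (move(kitchen,office)): drop {at(office)}, keep {open(d_hall_office)}, require {at(kitchen), open(d_office_kitchen)}
    → {at(kitchen), open(d_hall_office), open(d_office_kitchen)}

== RESULT ==
["at(kitchen)", "open(d_hall_office)", "open(d_office_kitchen)"]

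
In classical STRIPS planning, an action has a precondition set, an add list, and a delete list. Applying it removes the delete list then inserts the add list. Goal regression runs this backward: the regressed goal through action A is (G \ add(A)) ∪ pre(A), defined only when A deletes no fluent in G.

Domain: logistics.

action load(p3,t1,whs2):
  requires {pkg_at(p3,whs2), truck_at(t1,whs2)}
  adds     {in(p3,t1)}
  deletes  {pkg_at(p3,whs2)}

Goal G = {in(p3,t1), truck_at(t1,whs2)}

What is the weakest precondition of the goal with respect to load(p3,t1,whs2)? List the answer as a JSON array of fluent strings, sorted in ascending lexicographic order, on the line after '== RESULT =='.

Compute (G \ add) ∪ pre:
  G ∩ del = {}  (empty — regression defined)
  G \ add = {in(p3,t1), truck_at(t1,whs2)} \ {in(p3,t1)} = {truck_at(t1,whs2)}
  ∪ pre   = {truck_at(t1,whs2)} ∪ {pkg_at(p3,whs2), truck_at(t1,whs2)}
          = {pkg_at(p3,whs2), truck_at(t1,whs2)}

== RESULT ==
["pkg_at(p3,whs2)", "truck_at(t1,whs2)"]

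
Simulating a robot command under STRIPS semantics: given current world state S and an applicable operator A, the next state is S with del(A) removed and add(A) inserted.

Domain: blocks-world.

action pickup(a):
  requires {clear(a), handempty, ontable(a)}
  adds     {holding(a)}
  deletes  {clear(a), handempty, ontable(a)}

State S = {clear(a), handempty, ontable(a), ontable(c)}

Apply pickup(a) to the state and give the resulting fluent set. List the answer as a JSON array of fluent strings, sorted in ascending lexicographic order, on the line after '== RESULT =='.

Compute (S \ del) ∪ add:
  pre ⊆ S: {clear(a), handempty, ontable(a)} ⊆ S  — applicable
  S \ del = {ontable(c)}
  ∪ add   = {holding(a), ontable(c)}

== RESULT ==
["holding(a)", "ontable(c)"]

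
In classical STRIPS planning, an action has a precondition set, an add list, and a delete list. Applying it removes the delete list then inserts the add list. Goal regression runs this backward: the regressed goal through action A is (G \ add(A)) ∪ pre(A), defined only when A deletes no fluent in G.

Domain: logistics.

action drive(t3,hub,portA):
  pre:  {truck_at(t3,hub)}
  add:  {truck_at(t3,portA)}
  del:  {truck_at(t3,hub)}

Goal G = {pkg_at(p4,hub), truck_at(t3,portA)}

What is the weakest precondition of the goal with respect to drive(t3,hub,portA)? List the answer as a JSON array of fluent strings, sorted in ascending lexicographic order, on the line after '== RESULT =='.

Regress:
  G ∩ del = {}  (empty — regression defined)
  G \ add = {pkg_at(p4,hub), truck_at(t3,portA)} \ {truck_at(t3,portA)} = {pkg_at(p4,hub)}
  ∪ pre   = {pkg_at(p4,hub)} ∪ {truck_at(t3,hub)}
          = {pkg_at(p4,hub), truck_at(t3,hub)}

== RESULT ==
["pkg_at(p4,hub)", "truck_at(t3,hub)"]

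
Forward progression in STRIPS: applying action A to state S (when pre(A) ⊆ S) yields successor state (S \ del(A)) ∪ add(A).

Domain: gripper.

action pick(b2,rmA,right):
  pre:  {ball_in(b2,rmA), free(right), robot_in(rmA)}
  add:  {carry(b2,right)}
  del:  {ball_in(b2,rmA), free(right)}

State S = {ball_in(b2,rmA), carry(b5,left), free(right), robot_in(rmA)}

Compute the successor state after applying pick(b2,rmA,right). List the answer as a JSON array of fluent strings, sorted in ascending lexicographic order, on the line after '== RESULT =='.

Compute (S \ del) ∪ add:
  pre ⊆ S: {ball_in(b2,rmA), free(right), robot_in(rmA)} ⊆ S  — applicable
  S \ del = {carry(b5,left), robot_in(rmA)}
  ∪ add   = {carry(b2,right), carry(b5,left), robot_in(rmA)}

== RESULT ==
["carry(b2,right)", "carry(b5,left)", "robot_in(rmA)"]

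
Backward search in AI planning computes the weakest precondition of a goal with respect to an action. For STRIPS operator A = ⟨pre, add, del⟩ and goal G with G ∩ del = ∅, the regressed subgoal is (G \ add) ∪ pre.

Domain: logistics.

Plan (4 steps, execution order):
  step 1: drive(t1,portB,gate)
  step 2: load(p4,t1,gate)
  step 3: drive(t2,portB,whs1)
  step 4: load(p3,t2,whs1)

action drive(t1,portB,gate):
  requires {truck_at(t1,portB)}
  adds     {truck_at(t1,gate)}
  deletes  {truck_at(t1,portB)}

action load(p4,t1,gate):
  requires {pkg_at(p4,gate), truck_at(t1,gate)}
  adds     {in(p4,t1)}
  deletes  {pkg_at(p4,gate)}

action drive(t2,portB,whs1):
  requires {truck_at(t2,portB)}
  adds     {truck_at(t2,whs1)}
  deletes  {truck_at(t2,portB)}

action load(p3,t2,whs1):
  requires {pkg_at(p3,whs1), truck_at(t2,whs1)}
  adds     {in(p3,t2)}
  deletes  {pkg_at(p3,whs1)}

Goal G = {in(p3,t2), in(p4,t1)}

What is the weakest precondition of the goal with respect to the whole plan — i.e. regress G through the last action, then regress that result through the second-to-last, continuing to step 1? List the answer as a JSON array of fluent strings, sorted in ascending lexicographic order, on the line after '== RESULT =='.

Work backward from the goal:
  through step 4 (load(p3,t2,whs1)): drop {in(p3,t2)}, keep {in(p4,t1)}, require {pkg_at(p3,whs1), truck_at(t2,whs1)}
    → {in(p4,t1), pkg_at(p3,whs1), truck_at(t2,whs1)}
  through step 3 (drive(t2,portB,whs1)): drop {truck_at(t2,whs1)}, keep {in(p4,t1), pkg_at(p3,whs1)}, require {truck_at(t2,portB)}
    → {in(p4,t1), pkg_at(p3,whs1), truck_at(t2,portB)}
  through step 2 (load(p4,t1,gate)): drop {in(p4,t1)}, keep {pkg_at(p3,whs1), truck_at(t2,portB)}, require {pkg_at(p4,gate), truck_at(t1,gate)}
    → {pkg_at(p3,whs1), pkg_at(p4,gate), truck_at(t1,gate), truck_at(t2,portB)}
  through step 1 (drive(t1,portB,gate)): drop {truck_at(t1,gate)}, keep {pkg_at(p3,whs1), pkg_at(p4,gate), truck_at(t2,portB)}, require {truck_at(t1,portB)}
    → {pkg_at(p3,whs1), pkg_at(p4,gate), truck_at(t1,portB), truck_at(t2,portB)}

== RESULT ==
["pkg_at(p3,whs1)", "pkg_at(p4,gate)", "truck_at(t1,portB)", "truck_at(t2,portB)"]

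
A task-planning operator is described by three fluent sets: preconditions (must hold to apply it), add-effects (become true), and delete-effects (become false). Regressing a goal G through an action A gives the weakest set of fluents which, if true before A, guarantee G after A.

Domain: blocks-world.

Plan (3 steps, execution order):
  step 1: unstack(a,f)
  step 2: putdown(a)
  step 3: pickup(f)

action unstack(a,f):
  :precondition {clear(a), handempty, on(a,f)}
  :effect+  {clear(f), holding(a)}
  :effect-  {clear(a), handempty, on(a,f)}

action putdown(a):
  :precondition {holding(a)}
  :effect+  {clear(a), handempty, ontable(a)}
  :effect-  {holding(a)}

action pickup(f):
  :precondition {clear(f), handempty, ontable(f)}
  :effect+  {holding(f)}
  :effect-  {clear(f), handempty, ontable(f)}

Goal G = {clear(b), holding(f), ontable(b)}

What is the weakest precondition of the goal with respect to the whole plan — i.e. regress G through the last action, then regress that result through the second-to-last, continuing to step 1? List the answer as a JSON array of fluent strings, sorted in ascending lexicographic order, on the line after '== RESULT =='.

Regress step by step:
  through step 3 (pickup(f)): drop {holding(f)}, keep {clear(b), ontable(b)}, require {clear(f), handempty, ontable(f)}
    → {clear(b), clear(f), handempty, ontable(b), ontable(f)}
  through step 2 (putdown(a)): drop {handempty}, keep {clear(b), clear(f), ontable(b), ontable(f)}, require {holding(a)}
    → {clear(b), clear(f), holding(a), ontable(b), ontable(f)}
  through step 1 (unstack(a,f)): drop {clear(f), holding(a)}, keep {clear(b), ontable(b), ontable(f)}, require {clear(a), handempty, on(a,f)}
    → {clear(a), clear(b), handempty, on(a,f), ontable(b), ontable(f)}

== RESULT ==
["clear(a)", "clear(b)", "handempty", "on(a,f)", "ontable(b)", "ontable(f)"]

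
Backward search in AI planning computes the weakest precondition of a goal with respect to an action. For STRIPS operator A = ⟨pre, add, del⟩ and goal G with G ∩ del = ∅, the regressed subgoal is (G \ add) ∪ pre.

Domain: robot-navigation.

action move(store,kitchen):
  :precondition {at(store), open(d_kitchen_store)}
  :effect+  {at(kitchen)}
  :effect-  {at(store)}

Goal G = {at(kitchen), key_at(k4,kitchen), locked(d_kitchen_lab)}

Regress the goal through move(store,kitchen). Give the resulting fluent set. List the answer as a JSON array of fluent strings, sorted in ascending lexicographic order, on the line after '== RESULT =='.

Regress:
  G ∩ del = {}  (empty — regression defined)
  G \ add = {at(kitchen), key_at(k4,kitchen), locked(d_kitchen_lab)} \ {at(kitchen)} = {key_at(k4,kitchen), locked(d_kitchen_lab)}
  ∪ pre   = {key_at(k4,kitchen), locked(d_kitchen_lab)} ∪ {at(store), open(d_kitchen_store)}
          = {at(store), key_at(k4,kitchen), locked(d_kitchen_lab), open(d_kitchen_store)}

== RESULT ==
["at(store)", "key_at(k4,kitchen)", "locked(d_kitchen_lab)", "open(d_kitchen_store)"]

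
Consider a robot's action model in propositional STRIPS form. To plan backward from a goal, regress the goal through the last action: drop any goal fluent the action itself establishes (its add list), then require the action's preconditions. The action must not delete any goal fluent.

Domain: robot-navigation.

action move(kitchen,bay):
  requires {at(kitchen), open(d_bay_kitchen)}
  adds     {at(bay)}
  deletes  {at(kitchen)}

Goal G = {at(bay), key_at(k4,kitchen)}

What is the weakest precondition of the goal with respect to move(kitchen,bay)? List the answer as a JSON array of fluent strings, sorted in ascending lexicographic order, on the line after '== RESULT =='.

Compute (G \ add) ∪ pre:
  G ∩ del = {}  (empty — regression defined)
  G \ add = {at(bay), key_at(k4,kitchen)} \ {at(bay)} = {key_at(k4,kitchen)}
  ∪ pre   = {key_at(k4,kitchen)} ∪ {at(kitchen), open(d_bay_kitchen)}
          = {at(kitchen), key_at(k4,kitchen), open(d_bay_kitchen)}

== RESULT ==
["at(kitchen)", "key_at(k4,kitchen)", "open(d_bay_kitchen)"]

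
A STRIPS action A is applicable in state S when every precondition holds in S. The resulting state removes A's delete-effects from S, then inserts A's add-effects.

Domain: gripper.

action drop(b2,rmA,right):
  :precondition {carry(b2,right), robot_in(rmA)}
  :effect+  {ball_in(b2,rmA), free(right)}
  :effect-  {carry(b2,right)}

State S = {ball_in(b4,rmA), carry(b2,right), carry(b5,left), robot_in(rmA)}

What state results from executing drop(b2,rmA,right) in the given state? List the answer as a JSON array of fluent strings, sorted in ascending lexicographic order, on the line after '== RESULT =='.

Progress:
  pre ⊆ S: {carry(b2,right), robot_in(rmA)} ⊆ S  — applicable
  S \ del = {ball_in(b4,rmA), carry(b5,left), robot_in(rmA)}
  ∪ add   = {ball_in(b2,rmA), ball_in(b4,rmA), carry(b5,left), free(right), robot_in(rmA)}

== RESULT ==
["ball_in(b2,rmA)", "ball_in(b4,rmA)", "carry(b5,left)", "free(right)", "robot_in(rmA)"]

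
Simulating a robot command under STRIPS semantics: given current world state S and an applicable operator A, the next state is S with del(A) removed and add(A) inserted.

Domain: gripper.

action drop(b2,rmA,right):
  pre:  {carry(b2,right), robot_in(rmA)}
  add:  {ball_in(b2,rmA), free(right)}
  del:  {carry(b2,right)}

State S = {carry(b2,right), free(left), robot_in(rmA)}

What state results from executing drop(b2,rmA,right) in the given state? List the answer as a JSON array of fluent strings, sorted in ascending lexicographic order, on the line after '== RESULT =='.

Progress:
  pre ⊆ S: {carry(b2,right), robot_in(rmA)} ⊆ S  — applicable
  S \ del = {free(left), robot_in(rmA)}
  ∪ add   = {ball_in(b2,rmA), free(left), free(right), robot_in(rmA)}

== RESULT ==
["ball_in(b2,rmA)", "free(left)", "free(right)", "robot_in(rmA)"]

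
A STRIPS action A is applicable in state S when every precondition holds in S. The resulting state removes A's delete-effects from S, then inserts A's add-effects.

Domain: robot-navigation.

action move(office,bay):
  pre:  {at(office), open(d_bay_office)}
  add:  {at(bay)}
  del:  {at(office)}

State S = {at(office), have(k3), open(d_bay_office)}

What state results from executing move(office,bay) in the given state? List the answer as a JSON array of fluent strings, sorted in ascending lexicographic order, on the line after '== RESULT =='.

Progress:
  pre ⊆ S: {at(office), open(d_bay_office)} ⊆ S  — applicable
  S \ del = {have(k3), open(d_bay_office)}
  ∪ add   = {at(bay), have(k3), open(d_bay_office)}

== RESULT ==
["at(bay)", "have(k3)", "open(d_bay_office)"]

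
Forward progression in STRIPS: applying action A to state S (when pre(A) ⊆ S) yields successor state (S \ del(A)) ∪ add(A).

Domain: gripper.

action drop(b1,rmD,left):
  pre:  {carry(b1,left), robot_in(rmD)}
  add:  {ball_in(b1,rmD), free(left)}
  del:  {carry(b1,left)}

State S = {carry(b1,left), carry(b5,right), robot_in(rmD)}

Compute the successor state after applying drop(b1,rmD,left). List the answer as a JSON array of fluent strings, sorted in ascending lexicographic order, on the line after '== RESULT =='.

Progress:
  pre ⊆ S: {carry(b1,left), robot_in(rmD)} ⊆ S  — applicable
  S \ del = {carry(b5,right), robot_in(rmD)}
  ∪ add   = {ball_in(b1,rmD), carry(b5,right), free(left), robot_in(rmD)}

== RESULT ==
["ball_in(b1,rmD)", "carry(b5,right)", "free(left)", "robot_in(rmD)"]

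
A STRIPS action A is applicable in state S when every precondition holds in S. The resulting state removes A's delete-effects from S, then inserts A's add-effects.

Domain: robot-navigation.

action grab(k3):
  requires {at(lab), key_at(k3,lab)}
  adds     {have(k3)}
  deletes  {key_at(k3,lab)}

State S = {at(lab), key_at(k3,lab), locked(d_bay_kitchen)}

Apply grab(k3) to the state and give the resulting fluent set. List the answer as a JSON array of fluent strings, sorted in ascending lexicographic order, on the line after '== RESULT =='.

Progress:
  pre ⊆ S: {at(lab), key_at(k3,lab)} ⊆ S  — applicable
  S \ del = {at(lab), locked(d_bay_kitchen)}
  ∪ add   = {at(lab), have(k3), locked(d_bay_kitchen)}

== RESULT ==
["at(lab)", "have(k3)", "locked(d_bay_kitchen)"]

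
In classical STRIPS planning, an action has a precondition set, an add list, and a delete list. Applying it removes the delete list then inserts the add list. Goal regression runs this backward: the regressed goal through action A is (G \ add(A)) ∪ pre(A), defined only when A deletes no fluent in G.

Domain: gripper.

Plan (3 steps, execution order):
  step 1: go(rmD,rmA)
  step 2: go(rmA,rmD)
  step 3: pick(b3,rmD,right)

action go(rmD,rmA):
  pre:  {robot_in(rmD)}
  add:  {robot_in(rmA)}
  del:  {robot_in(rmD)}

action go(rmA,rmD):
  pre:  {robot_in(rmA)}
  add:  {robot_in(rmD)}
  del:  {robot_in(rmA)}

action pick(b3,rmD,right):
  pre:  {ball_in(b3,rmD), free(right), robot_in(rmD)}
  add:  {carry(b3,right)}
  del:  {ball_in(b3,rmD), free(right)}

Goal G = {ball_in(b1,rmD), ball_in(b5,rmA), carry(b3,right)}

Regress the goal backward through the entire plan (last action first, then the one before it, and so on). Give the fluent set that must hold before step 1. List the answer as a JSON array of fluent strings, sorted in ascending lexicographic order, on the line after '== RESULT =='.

Regress step by step:
  through step 3 (pick(b3,rmD,right)): drop {carry(b3,right)}, keep {ball_in(b1,rmD), ball_in(b5,rmA)}, require {ball_in(b3,rmD), free(right), robot_in(rmD)}
    → {ball_in(b1,rmD), ball_in(b3,rmD), ball_in(b5,rmA), free(right), robot_in(rmD)}
  through step 2 (go(rmA,rmD)): drop {robot_in(rmD)}, keep {ball_in(b1,rmD), ball_in(b3,rmD), ball_in(b5,rmA), free(right)}, require {robot_in(rmA)}
    → {ball_in(b1,rmD), ball_in(b3,rmD), ball_in(b5,rmA), free(right), robot_in(rmA)}
  through step 1 (go(rmD,rmA)): drop {robot_in(rmA)}, keep {ball_in(b1,rmD), ball_in(b3,rmD), ball_in(b5,rmA), free(right)}, require {robot_in(rmD)}
    → {ball_in(b1,rmD), ball_in(b3,rmD), ball_in(b5,rmA), free(right), robot_in(rmD)}

== RESULT ==
["ball_in(b1,rmD)", "ball_in(b3,rmD)", "ball_in(b5,rmA)", "free(right)", "robot_in(rmD)"]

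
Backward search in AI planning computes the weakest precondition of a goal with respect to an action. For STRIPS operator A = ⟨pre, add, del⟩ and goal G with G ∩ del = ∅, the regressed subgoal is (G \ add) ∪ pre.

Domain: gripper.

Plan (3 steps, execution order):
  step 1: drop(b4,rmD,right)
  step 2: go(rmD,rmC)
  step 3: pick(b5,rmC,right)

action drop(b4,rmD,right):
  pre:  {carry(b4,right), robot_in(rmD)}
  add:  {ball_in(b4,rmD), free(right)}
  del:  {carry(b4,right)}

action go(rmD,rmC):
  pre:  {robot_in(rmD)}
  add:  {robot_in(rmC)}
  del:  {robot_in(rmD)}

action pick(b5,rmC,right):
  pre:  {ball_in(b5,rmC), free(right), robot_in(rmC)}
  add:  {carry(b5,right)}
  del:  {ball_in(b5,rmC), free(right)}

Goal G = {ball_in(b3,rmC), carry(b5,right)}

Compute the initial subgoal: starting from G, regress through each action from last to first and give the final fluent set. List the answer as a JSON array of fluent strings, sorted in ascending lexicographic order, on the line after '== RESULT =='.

Regress step by step:
  through step 3 (pick(b5,rmC,right)): drop {carry(b5,right)}, keep {ball_in(b3,rmC)}, require {ball_in(b5,rmC), free(right), robot_in(rmC)}
    → {ball_in(b3,rmC), ball_in(b5,rmC), free(right), robot_in(rmC)}
  through step 2 (go(rmD,rmC)): drop {robot_in(rmC)}, keep {ball_in(b3,rmC), ball_in(b5,rmC), free(right)}, require {robot_in(rmD)}
    → {ball_in(b3,rmC), ball_in(b5,rmC), free(right), robot_in(rmD)}
  through step 1 (drop(b4,rmD,right)): drop {free(right)}, keep {ball_in(b3,rmC), ball_in(b5,rmC), robot_in(rmD)}, require {carry(b4,right), robot_in(rmD)}
    → {ball_in(b3,rmC), ball_in(b5,rmC), carry(b4,right), robot_in(rmD)}

== RESULT ==
["ball_in(b3,rmC)", "ball_in(b5,rmC)", "carry(b4,right)", "robot_in(rmD)"]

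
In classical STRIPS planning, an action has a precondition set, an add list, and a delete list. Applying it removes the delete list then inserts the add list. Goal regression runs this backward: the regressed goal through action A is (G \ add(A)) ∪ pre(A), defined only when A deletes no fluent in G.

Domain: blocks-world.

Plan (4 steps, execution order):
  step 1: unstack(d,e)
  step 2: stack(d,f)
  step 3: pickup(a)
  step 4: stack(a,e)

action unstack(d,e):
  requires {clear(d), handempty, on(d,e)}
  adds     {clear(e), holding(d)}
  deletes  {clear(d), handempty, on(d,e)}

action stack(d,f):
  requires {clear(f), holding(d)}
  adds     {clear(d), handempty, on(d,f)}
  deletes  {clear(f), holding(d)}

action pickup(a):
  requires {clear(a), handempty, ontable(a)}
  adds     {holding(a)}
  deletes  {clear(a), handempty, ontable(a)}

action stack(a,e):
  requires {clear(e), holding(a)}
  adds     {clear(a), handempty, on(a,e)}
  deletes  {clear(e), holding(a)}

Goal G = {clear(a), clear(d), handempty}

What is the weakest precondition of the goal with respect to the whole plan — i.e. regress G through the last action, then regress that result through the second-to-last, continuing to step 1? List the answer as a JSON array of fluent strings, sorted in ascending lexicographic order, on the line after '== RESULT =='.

Work backward from the goal:
  through step 4 (stack(a,e)): drop {clear(a), handempty}, keep {clear(d)}, require {clear(e), holding(a)}
    → {clear(d), clear(e), holding(a)}
  through step 3 (pickup(a)): drop {holding(a)}, keep {clear(d), clear(e)}, require {clear(a), handempty, ontable(a)}
    → {clear(a), clear(d), clear(e), handempty, ontable(a)}
  through step 2 (stack(d,f)): drop {clear(d), handempty}, keep {clear(a), clear(e), ontable(a)}, require {clear(f), holding(d)}
    → {clear(a), clear(e), clear(f), holding(d), ontable(a)}
  through step 1 (unstack(d,e)): drop {clear(e), holding(d)}, keep {clear(a), clear(f), ontable(a)}, require {clear(d), handempty, on(d,e)}
    → {clear(a), clear(d), clear(f), handempty, on(d,e), ontable(a)}

== RESULT ==
["clear(a)", "clear(d)", "clear(f)", "handempty", "on(d,e)", "ontable(a)"]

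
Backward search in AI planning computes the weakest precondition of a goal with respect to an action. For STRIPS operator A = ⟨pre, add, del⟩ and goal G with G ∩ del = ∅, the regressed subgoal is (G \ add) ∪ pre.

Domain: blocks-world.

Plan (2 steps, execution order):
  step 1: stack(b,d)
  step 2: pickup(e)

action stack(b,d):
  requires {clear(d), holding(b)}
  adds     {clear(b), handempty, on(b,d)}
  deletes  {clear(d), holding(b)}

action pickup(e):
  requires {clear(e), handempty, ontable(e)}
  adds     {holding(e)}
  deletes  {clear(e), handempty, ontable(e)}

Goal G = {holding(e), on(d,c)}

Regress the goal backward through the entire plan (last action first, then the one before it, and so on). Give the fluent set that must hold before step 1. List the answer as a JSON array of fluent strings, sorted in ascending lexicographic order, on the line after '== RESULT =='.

Work backward from the goal:
  through step 2 (pickup(e)): drop {holding(e)}, keep {on(d,c)}, require {clear(e), handempty, ontable(e)}
    → {clear(e), handempty, on(d,c), ontable(e)}
  through step 1 (stack(b,d)): drop {handempty}, keep {clear(e), on(d,c), ontable(e)}, require {clear(d), holding(b)}
    → {clear(d), clear(e), holding(b), on(d,c), ontable(e)}

== RESULT ==
["clear(d)", "clear(e)", "holding(b)", "on(d,c)", "ontable(e)"]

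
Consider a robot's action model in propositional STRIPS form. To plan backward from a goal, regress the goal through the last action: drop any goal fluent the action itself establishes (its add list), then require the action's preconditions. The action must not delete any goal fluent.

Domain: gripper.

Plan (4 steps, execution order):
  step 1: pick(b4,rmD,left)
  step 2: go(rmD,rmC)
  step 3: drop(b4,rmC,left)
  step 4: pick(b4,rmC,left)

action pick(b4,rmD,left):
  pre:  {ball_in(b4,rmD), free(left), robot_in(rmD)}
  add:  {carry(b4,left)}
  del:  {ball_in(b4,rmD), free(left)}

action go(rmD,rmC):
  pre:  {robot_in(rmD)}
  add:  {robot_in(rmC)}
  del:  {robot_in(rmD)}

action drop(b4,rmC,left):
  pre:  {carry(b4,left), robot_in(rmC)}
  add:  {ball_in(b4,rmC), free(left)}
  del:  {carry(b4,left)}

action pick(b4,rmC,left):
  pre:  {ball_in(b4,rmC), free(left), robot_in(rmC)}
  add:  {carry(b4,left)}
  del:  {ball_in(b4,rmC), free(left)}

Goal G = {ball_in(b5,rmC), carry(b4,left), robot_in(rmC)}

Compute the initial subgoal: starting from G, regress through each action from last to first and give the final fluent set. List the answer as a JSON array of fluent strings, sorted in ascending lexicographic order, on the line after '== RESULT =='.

Work backward from the goal:
  through step 4 (pick(b4,rmC,left)): drop {carry(b4,left)}, keep {ball_in(b5,rmC), robot_in(rmC)}, require {ball_in(b4,rmC), free(left), robot_in(rmC)}
    → {ball_in(b4,rmC), ball_in(b5,rmC), free(left), robot_in(rmC)}
  through step 3 (drop(b4,rmC,left)): drop {ball_in(b4,rmC), free(left)}, keep {ball_in(b5,rmC), robot_in(rmC)}, require {carry(b4,left), robot_in(rmC)}
    → {ball_in(b5,rmC), carry(b4,left), robot_in(rmC)}
  through step 2 (go(rmD,rmC)): drop {robot_in(rmC)}, keep {ball_in(b5,rmC), carry(b4,left)}, require {robot_in(rmD)}
    → {ball_in(b5,rmC), carry(b4,left), robot_in(rmD)}
  through step 1 (pick(b4,rmD,left)): drop {carry(b4,left)}, keep {ball_in(b5,rmC), robot_in(rmD)}, require {ball_in(b4,rmD), free(left), robot_in(rmD)}
    → {ball_in(b4,rmD), ball_in(b5,rmC), free(left), robot_in(rmD)}

== RESULT ==
["ball_in(b4,rmD)", "ball_in(b5,rmC)", "free(left)", "robot_in(rmD)"]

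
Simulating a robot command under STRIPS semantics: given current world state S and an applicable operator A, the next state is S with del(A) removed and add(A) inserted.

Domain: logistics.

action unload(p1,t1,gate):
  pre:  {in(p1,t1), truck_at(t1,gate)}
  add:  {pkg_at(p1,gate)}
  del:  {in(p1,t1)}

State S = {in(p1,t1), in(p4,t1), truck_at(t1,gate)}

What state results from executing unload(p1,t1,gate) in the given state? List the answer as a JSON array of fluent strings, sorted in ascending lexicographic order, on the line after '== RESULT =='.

Progress:
  pre ⊆ S: {in(p1,t1), truck_at(t1,gate)} ⊆ S  — applicable
  S \ del = {in(p4,t1), truck_at(t1,gate)}
  ∪ add   = {in(p4,t1), pkg_at(p1,gate), truck_at(t1,gate)}

== RESULT ==
["in(p4,t1)", "pkg_at(p1,gate)", "truck_at(t1,gate)"]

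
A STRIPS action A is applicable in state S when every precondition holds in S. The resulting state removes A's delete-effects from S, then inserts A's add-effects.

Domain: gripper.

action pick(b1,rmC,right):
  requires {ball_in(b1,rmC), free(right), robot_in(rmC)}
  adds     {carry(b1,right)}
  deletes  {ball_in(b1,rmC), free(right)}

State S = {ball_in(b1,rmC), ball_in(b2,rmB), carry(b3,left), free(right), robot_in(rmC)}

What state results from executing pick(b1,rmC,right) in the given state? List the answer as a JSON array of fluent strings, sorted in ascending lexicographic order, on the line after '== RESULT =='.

Compute (S \ del) ∪ add:
  pre ⊆ S: {ball_in(b1,rmC), free(right), robot_in(rmC)} ⊆ S  — applicable
  S \ del = {ball_in(b2,rmB), carry(b3,left), robot_in(rmC)}
  ∪ add   = {ball_in(b2,rmB), carry(b1,right), carry(b3,left), robot_in(rmC)}

== RESULT ==
["ball_in(b2,rmB)", "carry(b1,right)", "carry(b3,left)", "robot_in(rmC)"]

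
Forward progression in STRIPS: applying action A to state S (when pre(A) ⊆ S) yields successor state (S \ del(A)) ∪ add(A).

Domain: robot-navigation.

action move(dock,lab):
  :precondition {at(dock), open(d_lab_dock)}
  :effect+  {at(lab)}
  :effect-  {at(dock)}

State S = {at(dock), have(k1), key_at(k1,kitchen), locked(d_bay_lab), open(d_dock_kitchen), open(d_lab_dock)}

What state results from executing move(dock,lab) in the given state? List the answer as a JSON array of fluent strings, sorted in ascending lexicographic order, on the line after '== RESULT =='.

Progress:
  pre ⊆ S: {at(dock), open(d_lab_dock)} ⊆ S  — applicable
  S \ del = {have(k1), key_at(k1,kitchen), locked(d_bay_lab), open(d_dock_kitchen), open(d_lab_dock)}
  ∪ add   = {at(lab), have(k1), key_at(k1,kitchen), locked(d_bay_lab), open(d_dock_kitchen), open(d_lab_dock)}

== RESULT ==
["at(lab)", "have(k1)", "key_at(k1,kitchen)", "locked(d_bay_lab)", "open(d_dock_kitchen)", "open(d_lab_dock)"]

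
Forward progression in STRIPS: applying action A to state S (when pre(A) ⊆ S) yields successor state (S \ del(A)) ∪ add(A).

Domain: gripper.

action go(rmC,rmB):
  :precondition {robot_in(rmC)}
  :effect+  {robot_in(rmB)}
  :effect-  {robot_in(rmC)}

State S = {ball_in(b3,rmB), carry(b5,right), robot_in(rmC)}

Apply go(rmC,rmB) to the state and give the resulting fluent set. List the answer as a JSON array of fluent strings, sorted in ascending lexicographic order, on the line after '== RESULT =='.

Progress:
  pre ⊆ S: {robot_in(rmC)} ⊆ S  — applicable
  S \ del = {ball_in(b3,rmB), carry(b5,right)}
  ∪ add   = {ball_in(b3,rmB), carry(b5,right), robot_in(rmB)}

== RESULT ==
["ball_in(b3,rmB)", "carry(b5,right)", "robot_in(rmB)"]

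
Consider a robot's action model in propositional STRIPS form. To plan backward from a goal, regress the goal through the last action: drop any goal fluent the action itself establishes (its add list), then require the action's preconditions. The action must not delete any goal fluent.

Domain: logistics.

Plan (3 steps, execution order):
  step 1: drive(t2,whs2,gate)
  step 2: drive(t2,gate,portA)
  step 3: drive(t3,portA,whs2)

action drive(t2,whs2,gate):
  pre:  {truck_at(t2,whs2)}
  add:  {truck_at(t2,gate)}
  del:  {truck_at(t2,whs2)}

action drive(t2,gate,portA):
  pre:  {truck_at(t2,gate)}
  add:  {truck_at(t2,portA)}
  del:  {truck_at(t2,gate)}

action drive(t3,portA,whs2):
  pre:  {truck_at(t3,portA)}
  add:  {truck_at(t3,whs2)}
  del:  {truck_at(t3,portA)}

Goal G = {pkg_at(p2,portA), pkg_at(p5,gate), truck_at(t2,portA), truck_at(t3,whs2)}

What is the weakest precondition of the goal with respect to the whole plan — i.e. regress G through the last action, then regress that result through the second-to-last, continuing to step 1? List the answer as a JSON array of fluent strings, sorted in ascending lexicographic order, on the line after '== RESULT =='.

Regress step by step:
  through step 3 (drive(t3,portA,whs2)): drop {truck_at(t3,whs2)}, keep {pkg_at(p2,portA), pkg_at(p5,gate), truck_at(t2,portA)}, require {truck_at(t3,portA)}
    → {pkg_at(p2,portA), pkg_at(p5,gate), truck_at(t2,portA), truck_at(t3,portA)}
  through step 2 (drive(t2,gate,portA)): drop {truck_at(t2,portA)}, keep {pkg_at(p2,portA), pkg_at(p5,gate), truck_at(t3,portA)}, require {truck_at(t2,gate)}
    → {pkg_at(p2,portA), pkg_at(p5,gate), truck_at(t2,gate), truck_at(t3,portA)}
  through step 1 (drive(t2,whs2,gate)): drop {truck_at(t2,gate)}, keep {pkg_at(p2,portA), pkg_at(p5,gate), truck_at(t3,portA)}, require {truck_at(t2,whs2)}
    → {pkg_at(p2,portA), pkg_at(p5,gate), truck_at(t2,whs2), truck_at(t3,portA)}

== RESULT ==
["pkg_at(p2,portA)", "pkg_at(p5,gate)", "truck_at(t2,whs2)", "truck_at(t3,portA)"]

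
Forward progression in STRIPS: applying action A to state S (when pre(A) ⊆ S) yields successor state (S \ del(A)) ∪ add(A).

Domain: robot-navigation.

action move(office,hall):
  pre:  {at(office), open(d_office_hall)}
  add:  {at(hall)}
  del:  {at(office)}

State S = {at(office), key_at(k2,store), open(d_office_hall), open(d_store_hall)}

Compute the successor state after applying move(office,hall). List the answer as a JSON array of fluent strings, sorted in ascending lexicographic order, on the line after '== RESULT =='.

Progress:
  pre ⊆ S: {at(office), open(d_office_hall)} ⊆ S  — applicable
  S \ del = {key_at(k2,store), open(d_office_hall), open(d_store_hall)}
  ∪ add   = {at(hall), key_at(k2,store), open(d_office_hall), open(d_store_hall)}

== RESULT ==
["at(hall)", "key_at(k2,store)", "open(d_office_hall)", "open(d_store_hall)"]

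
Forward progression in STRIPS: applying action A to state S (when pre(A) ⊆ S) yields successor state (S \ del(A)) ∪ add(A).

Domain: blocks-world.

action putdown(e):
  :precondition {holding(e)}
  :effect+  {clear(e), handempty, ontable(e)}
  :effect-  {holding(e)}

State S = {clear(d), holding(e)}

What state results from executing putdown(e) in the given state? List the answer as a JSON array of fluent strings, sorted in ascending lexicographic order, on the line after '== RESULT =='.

Progress:
  pre ⊆ S: {holding(e)} ⊆ S  — applicable
  S \ del = {clear(d)}
  ∪ add   = {clear(d), clear(e), handempty, ontable(e)}

== RESULT ==
["clear(d)", "clear(e)", "handempty", "ontable(e)"]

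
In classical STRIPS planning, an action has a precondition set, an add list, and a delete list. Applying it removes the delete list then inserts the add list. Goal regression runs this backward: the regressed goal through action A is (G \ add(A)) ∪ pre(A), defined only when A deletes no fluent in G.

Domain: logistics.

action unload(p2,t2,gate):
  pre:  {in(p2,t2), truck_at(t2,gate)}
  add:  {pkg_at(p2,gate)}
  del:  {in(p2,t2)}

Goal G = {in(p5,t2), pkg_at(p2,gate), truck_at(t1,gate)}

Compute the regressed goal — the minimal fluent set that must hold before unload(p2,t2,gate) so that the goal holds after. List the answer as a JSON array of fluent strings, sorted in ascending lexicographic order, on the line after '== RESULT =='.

Compute (G \ add) ∪ pre:
  G ∩ del = {}  (empty — regression defined)
  G \ add = {in(p5,t2), pkg_at(p2,gate), truck_at(t1,gate)} \ {pkg_at(p2,gate)} = {in(p5,t2), truck_at(t1,gate)}
  ∪ pre   = {in(p5,t2), truck_at(t1,gate)} ∪ {in(p2,t2), truck_at(t2,gate)}
          = {in(p2,t2), in(p5,t2), truck_at(t1,gate), truck_at(t2,gate)}

== RESULT ==
["in(p2,t2)", "in(p5,t2)", "truck_at(t1,gate)", "truck_at(t2,gate)"]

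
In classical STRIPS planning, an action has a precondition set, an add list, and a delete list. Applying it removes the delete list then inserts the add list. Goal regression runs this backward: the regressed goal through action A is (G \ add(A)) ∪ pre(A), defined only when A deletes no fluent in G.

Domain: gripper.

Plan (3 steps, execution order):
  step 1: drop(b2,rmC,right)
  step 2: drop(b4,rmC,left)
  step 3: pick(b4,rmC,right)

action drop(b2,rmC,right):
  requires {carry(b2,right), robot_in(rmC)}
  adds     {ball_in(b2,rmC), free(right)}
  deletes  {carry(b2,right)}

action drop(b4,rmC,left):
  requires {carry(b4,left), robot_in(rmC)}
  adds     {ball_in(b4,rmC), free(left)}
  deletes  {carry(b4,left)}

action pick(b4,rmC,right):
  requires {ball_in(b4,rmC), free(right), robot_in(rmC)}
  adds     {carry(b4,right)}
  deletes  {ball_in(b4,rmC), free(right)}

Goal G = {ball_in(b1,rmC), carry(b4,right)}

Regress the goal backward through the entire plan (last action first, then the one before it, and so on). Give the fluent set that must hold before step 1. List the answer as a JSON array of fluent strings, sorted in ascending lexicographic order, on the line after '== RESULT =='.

Regress step by step:
  through step 3 (pick(b4,rmC,right)): drop {carry(b4,right)}, keep {ball_in(b1,rmC)}, require {ball_in(b4,rmC), free(right), robot_in(rmC)}
    → {ball_in(b1,rmC), ball_in(b4,rmC), free(right), robot_in(rmC)}
  through step 2 (drop(b4,rmC,left)): drop {ball_in(b4,rmC)}, keep {ball_in(b1,rmC), free(right), robot_in(rmC)}, require {carry(b4,left), robot_in(rmC)}
    → {ball_in(b1,rmC), carry(b4,left), free(right), robot_in(rmC)}
  through step 1 (drop(b2,rmC,right)): drop {free(right)}, keep {ball_in(b1,rmC), carry(b4,left), robot_in(rmC)}, require {carry(b2,right), robot_in(rmC)}
    → {ball_in(b1,rmC), carry(b2,right), carry(b4,left), robot_in(rmC)}

== RESULT ==
["ball_in(b1,rmC)", "carry(b2,right)", "carry(b4,left)", "robot_in(rmC)"]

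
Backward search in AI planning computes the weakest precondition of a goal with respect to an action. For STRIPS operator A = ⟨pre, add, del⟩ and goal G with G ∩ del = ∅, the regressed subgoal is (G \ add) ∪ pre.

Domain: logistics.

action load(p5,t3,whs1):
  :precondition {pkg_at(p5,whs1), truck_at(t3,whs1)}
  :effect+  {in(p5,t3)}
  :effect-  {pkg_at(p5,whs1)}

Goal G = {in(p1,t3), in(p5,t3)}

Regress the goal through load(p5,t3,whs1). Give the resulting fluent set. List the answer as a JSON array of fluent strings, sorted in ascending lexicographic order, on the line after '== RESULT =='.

Compute (G \ add) ∪ pre:
  G ∩ del = {}  (empty — regression defined)
  G \ add = {in(p1,t3), in(p5,t3)} \ {in(p5,t3)} = {in(p1,t3)}
  ∪ pre   = {in(p1,t3)} ∪ {pkg_at(p5,whs1), truck_at(t3,whs1)}
          = {in(p1,t3), pkg_at(p5,whs1), truck_at(t3,whs1)}

== RESULT ==
["in(p1,t3)", "pkg_at(p5,whs1)", "truck_at(t3,whs1)"]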